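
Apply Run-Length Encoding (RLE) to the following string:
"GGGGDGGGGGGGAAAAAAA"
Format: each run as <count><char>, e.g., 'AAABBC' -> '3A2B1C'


Scanning runs left to right:
  i=0: run of 'G' x 4 -> '4G'
  i=4: run of 'D' x 1 -> '1D'
  i=5: run of 'G' x 7 -> '7G'
  i=12: run of 'A' x 7 -> '7A'

RLE = 4G1D7G7A


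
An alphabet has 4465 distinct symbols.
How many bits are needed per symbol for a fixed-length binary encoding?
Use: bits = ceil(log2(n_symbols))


log2(4465) = 12.1244
Bracket: 2^12 = 4096 < 4465 <= 2^13 = 8192
So ceil(log2(4465)) = 13

bits = ceil(log2(4465)) = ceil(12.1244) = 13 bits


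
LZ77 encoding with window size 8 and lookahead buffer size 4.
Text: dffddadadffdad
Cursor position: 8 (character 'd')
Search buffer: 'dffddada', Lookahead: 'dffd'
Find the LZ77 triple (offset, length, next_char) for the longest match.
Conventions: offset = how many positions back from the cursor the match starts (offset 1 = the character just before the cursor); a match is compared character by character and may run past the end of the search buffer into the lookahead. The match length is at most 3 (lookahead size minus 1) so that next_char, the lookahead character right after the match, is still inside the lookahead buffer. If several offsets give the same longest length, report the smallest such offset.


Try each offset into the search buffer:
  offset=1 (pos 7, char 'a'): match length 0
  offset=2 (pos 6, char 'd'): match length 1
  offset=3 (pos 5, char 'a'): match length 0
  offset=4 (pos 4, char 'd'): match length 1
  offset=5 (pos 3, char 'd'): match length 1
  offset=6 (pos 2, char 'f'): match length 0
  offset=7 (pos 1, char 'f'): match length 0
  offset=8 (pos 0, char 'd'): match length 3
Longest match has length 3 at offset 8.
next_char = character at position 8 + 3 = 11 -> 'd'

Best match: offset=8, length=3 (matching 'dff' starting at position 0)
LZ77 triple: (8, 3, 'd')


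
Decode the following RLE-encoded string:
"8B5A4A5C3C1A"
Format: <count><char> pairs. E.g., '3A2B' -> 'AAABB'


Expanding each <count><char> pair:
  8B -> 'BBBBBBBB'
  5A -> 'AAAAA'
  4A -> 'AAAA'
  5C -> 'CCCCC'
  3C -> 'CCC'
  1A -> 'A'

Decoded = BBBBBBBBAAAAAAAAACCCCCCCCA


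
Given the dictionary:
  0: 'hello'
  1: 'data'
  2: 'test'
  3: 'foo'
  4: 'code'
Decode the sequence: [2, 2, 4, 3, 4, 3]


Look up each index in the dictionary:
  2 -> 'test'
  2 -> 'test'
  4 -> 'code'
  3 -> 'foo'
  4 -> 'code'
  3 -> 'foo'

Decoded: "test test code foo code foo"


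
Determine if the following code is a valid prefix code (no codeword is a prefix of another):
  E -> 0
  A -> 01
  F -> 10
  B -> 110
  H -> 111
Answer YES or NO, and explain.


Checking each pair (does one codeword prefix another?):
  E='0' vs A='01': prefix -- VIOLATION

NO -- this is NOT a valid prefix code. E (0) is a prefix of A (01).


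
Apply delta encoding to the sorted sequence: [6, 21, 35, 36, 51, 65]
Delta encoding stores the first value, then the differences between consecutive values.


First value: 6
Deltas:
  21 - 6 = 15
  35 - 21 = 14
  36 - 35 = 1
  51 - 36 = 15
  65 - 51 = 14


Delta encoded: [6, 15, 14, 1, 15, 14]


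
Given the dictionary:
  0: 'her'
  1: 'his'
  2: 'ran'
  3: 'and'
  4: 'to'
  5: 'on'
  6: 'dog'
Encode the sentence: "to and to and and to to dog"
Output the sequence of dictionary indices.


Look up each word in the dictionary:
  'to' -> 4
  'and' -> 3
  'to' -> 4
  'and' -> 3
  'and' -> 3
  'to' -> 4
  'to' -> 4
  'dog' -> 6

Encoded: [4, 3, 4, 3, 3, 4, 4, 6]


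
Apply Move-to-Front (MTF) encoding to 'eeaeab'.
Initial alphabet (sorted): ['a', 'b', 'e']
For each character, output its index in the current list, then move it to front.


MTF encoding:
'e': index 2 in ['a', 'b', 'e'] -> ['e', 'a', 'b']
'e': index 0 in ['e', 'a', 'b'] -> ['e', 'a', 'b']
'a': index 1 in ['e', 'a', 'b'] -> ['a', 'e', 'b']
'e': index 1 in ['a', 'e', 'b'] -> ['e', 'a', 'b']
'a': index 1 in ['e', 'a', 'b'] -> ['a', 'e', 'b']
'b': index 2 in ['a', 'e', 'b'] -> ['b', 'a', 'e']


Output: [2, 0, 1, 1, 1, 2]


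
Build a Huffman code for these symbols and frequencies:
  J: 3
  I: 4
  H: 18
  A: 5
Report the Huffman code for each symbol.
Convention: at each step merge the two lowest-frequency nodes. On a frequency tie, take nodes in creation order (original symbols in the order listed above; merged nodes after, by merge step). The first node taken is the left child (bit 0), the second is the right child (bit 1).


Huffman tree construction:
Step 1: Merge J(3) + I(4) = 7
Step 2: Merge A(5) + (J+I)(7) = 12
Step 3: Merge (A+(J+I))(12) + H(18) = 30
Read each symbol's code off the tree from the root (left child = 0, right child = 1).

Codes:
  J: 010 (length 3)
  I: 011 (length 3)
  H: 1 (length 1)
  A: 00 (length 2)
Average code length: 49/30 = 1.6333 bits/symbol


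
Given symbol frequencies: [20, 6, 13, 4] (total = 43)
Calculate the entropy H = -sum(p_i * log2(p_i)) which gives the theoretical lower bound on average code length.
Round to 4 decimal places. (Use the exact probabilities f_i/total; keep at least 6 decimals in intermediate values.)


Per-symbol terms -p_i * log2(p_i) with p_i = f_i/43:
  p = 20/43 = 0.465116: log2(p) = -1.104337, -p*log2(p) = 0.513645
  p = 6/43 = 0.139535: log2(p) = -2.841302, -p*log2(p) = 0.396461
  p = 13/43 = 0.302326: log2(p) = -1.725825, -p*log2(p) = 0.521761
  p = 4/43 = 0.093023: log2(p) = -3.426265, -p*log2(p) = 0.318722
H = 0.513645 + 0.396461 + 0.521761 + 0.318722 = 1.750589

H = 1.7506 bits/symbol


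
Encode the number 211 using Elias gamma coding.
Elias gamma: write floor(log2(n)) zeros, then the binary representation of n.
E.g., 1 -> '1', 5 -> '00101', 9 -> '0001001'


num_bits = floor(log2(211)) + 1 = 8
leading_zeros = num_bits - 1 = 7
binary(211) = 11010011

Elias gamma(211) = '0000000' + '11010011' = 000000011010011 (15 bits)


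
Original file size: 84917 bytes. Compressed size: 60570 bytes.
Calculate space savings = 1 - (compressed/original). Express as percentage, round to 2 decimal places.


ratio = compressed/original = 60570/84917 = 0.713285
savings = 1 - ratio = 1 - 0.713285 = 0.286715
as a percentage: 0.286715 * 100 = 28.67%

Space savings = 1 - 60570/84917 = 28.67%


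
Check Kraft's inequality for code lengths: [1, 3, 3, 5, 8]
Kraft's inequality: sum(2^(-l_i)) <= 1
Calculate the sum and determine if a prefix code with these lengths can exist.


Sum = 2^(-1) + 2^(-3) + 2^(-3) + 2^(-5) + 2^(-8)
    = 0.5 + 0.125 + 0.125 + 0.03125 + 0.00390625
    = 201/256 = 0.78515625
Since 0.78515625 <= 1, Kraft's inequality IS satisfied.
A prefix code with these lengths CAN exist.

Kraft sum = 0.78515625. Satisfied.


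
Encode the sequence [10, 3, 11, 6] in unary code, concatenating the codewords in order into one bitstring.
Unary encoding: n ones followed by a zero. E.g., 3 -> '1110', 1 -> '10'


Encode each number as n ones followed by a terminating 0:
  10 -> 11111111110 (11 bits)
  3 -> 1110 (4 bits)
  11 -> 111111111110 (12 bits)
  6 -> 1111110 (7 bits)
Total length = 11 + 4 + 12 + 7 = 34 bits.

Unary([10, 3, 11, 6]) = 1111111111011101111111111101111110 (34 bits)


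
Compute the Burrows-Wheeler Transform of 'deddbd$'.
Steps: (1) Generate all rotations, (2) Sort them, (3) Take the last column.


Rotations (sorted):
  0: $deddbd -> last char: d
  1: bd$dedd -> last char: d
  2: d$deddb -> last char: b
  3: dbd$ded -> last char: d
  4: ddbd$de -> last char: e
  5: deddbd$ -> last char: $
  6: eddbd$d -> last char: d


BWT = ddbde$d


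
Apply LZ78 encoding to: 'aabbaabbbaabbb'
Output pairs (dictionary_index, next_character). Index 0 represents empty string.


LZ78 encoding steps:
Dictionary: {0: ''}
Step 1: w='' (idx 0), next='a' -> output (0, 'a'), add 'a' as idx 1
Step 2: w='a' (idx 1), next='b' -> output (1, 'b'), add 'ab' as idx 2
Step 3: w='' (idx 0), next='b' -> output (0, 'b'), add 'b' as idx 3
Step 4: w='a' (idx 1), next='a' -> output (1, 'a'), add 'aa' as idx 4
Step 5: w='b' (idx 3), next='b' -> output (3, 'b'), add 'bb' as idx 5
Step 6: w='b' (idx 3), next='a' -> output (3, 'a'), add 'ba' as idx 6
Step 7: w='ab' (idx 2), next='b' -> output (2, 'b'), add 'abb' as idx 7
Step 8: w='b' (idx 3), end of input -> output (3, '')


Encoded: [(0, 'a'), (1, 'b'), (0, 'b'), (1, 'a'), (3, 'b'), (3, 'a'), (2, 'b'), (3, '')]


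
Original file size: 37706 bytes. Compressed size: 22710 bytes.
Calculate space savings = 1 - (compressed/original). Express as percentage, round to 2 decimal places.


ratio = compressed/original = 22710/37706 = 0.602291
savings = 1 - ratio = 1 - 0.602291 = 0.397709
as a percentage: 0.397709 * 100 = 39.77%

Space savings = 1 - 22710/37706 = 39.77%


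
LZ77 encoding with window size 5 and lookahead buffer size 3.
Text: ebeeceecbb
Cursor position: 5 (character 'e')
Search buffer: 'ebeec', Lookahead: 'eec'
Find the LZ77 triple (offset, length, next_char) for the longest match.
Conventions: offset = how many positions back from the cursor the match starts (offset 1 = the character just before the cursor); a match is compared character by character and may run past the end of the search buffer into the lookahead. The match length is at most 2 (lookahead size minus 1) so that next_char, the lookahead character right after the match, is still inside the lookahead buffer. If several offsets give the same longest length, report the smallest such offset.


Try each offset into the search buffer:
  offset=1 (pos 4, char 'c'): match length 0
  offset=2 (pos 3, char 'e'): match length 1
  offset=3 (pos 2, char 'e'): match length 2
  offset=4 (pos 1, char 'b'): match length 0
  offset=5 (pos 0, char 'e'): match length 1
Longest match has length 2 at offset 3.
next_char = character at position 5 + 2 = 7 -> 'c'

Best match: offset=3, length=2 (matching 'ee' starting at position 2)
LZ77 triple: (3, 2, 'c')


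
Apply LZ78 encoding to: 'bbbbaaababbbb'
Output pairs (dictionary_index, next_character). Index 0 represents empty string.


LZ78 encoding steps:
Dictionary: {0: ''}
Step 1: w='' (idx 0), next='b' -> output (0, 'b'), add 'b' as idx 1
Step 2: w='b' (idx 1), next='b' -> output (1, 'b'), add 'bb' as idx 2
Step 3: w='b' (idx 1), next='a' -> output (1, 'a'), add 'ba' as idx 3
Step 4: w='' (idx 0), next='a' -> output (0, 'a'), add 'a' as idx 4
Step 5: w='a' (idx 4), next='b' -> output (4, 'b'), add 'ab' as idx 5
Step 6: w='ab' (idx 5), next='b' -> output (5, 'b'), add 'abb' as idx 6
Step 7: w='bb' (idx 2), end of input -> output (2, '')


Encoded: [(0, 'b'), (1, 'b'), (1, 'a'), (0, 'a'), (4, 'b'), (5, 'b'), (2, '')]


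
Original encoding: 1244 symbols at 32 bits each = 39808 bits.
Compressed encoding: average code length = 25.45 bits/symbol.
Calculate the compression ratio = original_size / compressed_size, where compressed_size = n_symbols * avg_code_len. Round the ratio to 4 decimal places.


original_size = n_symbols * orig_bits = 1244 * 32 = 39808 bits
compressed_size = n_symbols * avg_code_len = 1244 * 25.45 = 31659.8 bits
ratio = original_size / compressed_size = 39808 / 31659.8 = 1.2574

Compression ratio = 1.2574


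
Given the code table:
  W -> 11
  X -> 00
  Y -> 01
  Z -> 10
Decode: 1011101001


Decoding:
10 -> Z
11 -> W
10 -> Z
10 -> Z
01 -> Y


Result: ZWZZY


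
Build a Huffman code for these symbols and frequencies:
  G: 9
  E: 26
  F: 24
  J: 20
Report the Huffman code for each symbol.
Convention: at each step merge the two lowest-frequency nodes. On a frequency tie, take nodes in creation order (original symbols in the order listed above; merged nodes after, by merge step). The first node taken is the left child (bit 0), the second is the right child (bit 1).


Huffman tree construction:
Step 1: Merge G(9) + J(20) = 29
Step 2: Merge F(24) + E(26) = 50
Step 3: Merge (G+J)(29) + (F+E)(50) = 79
Read each symbol's code off the tree from the root (left child = 0, right child = 1).

Codes:
  G: 00 (length 2)
  E: 11 (length 2)
  F: 10 (length 2)
  J: 01 (length 2)
Average code length: 158/79 = 2.0000 bits/symbol


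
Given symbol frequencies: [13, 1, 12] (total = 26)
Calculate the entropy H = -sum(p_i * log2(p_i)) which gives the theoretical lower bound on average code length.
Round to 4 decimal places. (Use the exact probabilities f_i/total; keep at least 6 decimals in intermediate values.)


Per-symbol terms -p_i * log2(p_i) with p_i = f_i/26:
  p = 13/26 = 0.500000: log2(p) = -1.000000, -p*log2(p) = 0.500000
  p = 1/26 = 0.038462: log2(p) = -4.700440, -p*log2(p) = 0.180786
  p = 12/26 = 0.461538: log2(p) = -1.115477, -p*log2(p) = 0.514836
H = 0.500000 + 0.180786 + 0.514836 = 1.195622

H = 1.1956 bits/symbol


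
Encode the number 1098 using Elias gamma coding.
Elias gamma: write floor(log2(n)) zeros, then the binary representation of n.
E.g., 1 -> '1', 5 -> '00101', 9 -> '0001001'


num_bits = floor(log2(1098)) + 1 = 11
leading_zeros = num_bits - 1 = 10
binary(1098) = 10001001010

Elias gamma(1098) = '0000000000' + '10001001010' = 000000000010001001010 (21 bits)


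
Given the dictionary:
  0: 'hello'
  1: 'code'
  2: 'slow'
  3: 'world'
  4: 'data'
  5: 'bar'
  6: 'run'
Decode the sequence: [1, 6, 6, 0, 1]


Look up each index in the dictionary:
  1 -> 'code'
  6 -> 'run'
  6 -> 'run'
  0 -> 'hello'
  1 -> 'code'

Decoded: "code run run hello code"


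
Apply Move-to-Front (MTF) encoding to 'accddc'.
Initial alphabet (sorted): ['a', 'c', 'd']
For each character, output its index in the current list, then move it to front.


MTF encoding:
'a': index 0 in ['a', 'c', 'd'] -> ['a', 'c', 'd']
'c': index 1 in ['a', 'c', 'd'] -> ['c', 'a', 'd']
'c': index 0 in ['c', 'a', 'd'] -> ['c', 'a', 'd']
'd': index 2 in ['c', 'a', 'd'] -> ['d', 'c', 'a']
'd': index 0 in ['d', 'c', 'a'] -> ['d', 'c', 'a']
'c': index 1 in ['d', 'c', 'a'] -> ['c', 'd', 'a']


Output: [0, 1, 0, 2, 0, 1]


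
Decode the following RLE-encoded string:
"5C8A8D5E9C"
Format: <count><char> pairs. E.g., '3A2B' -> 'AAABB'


Expanding each <count><char> pair:
  5C -> 'CCCCC'
  8A -> 'AAAAAAAA'
  8D -> 'DDDDDDDD'
  5E -> 'EEEEE'
  9C -> 'CCCCCCCCC'

Decoded = CCCCCAAAAAAAADDDDDDDDEEEEECCCCCCCCC


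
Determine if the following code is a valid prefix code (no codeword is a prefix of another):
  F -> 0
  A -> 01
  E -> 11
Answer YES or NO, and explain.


Checking each pair (does one codeword prefix another?):
  F='0' vs A='01': prefix -- VIOLATION

NO -- this is NOT a valid prefix code. F (0) is a prefix of A (01).


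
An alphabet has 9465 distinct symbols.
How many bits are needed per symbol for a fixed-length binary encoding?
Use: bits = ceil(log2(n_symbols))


log2(9465) = 13.2084
Bracket: 2^13 = 8192 < 9465 <= 2^14 = 16384
So ceil(log2(9465)) = 14

bits = ceil(log2(9465)) = ceil(13.2084) = 14 bits


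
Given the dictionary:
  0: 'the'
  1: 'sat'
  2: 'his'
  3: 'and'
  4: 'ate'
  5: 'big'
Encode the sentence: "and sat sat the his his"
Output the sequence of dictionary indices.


Look up each word in the dictionary:
  'and' -> 3
  'sat' -> 1
  'sat' -> 1
  'the' -> 0
  'his' -> 2
  'his' -> 2

Encoded: [3, 1, 1, 0, 2, 2]


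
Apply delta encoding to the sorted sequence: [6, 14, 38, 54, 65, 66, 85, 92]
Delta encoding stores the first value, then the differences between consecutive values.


First value: 6
Deltas:
  14 - 6 = 8
  38 - 14 = 24
  54 - 38 = 16
  65 - 54 = 11
  66 - 65 = 1
  85 - 66 = 19
  92 - 85 = 7


Delta encoded: [6, 8, 24, 16, 11, 1, 19, 7]


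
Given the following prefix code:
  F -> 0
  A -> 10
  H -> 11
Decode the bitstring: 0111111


Decoding step by step:
Bits 0 -> F
Bits 11 -> H
Bits 11 -> H
Bits 11 -> H


Decoded message: FHHH


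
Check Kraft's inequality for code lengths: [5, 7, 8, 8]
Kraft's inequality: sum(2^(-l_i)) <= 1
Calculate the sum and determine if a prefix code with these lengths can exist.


Sum = 2^(-5) + 2^(-7) + 2^(-8) + 2^(-8)
    = 0.03125 + 0.0078125 + 0.00390625 + 0.00390625
    = 12/256 = 0.046875
Since 0.046875 <= 1, Kraft's inequality IS satisfied.
A prefix code with these lengths CAN exist.

Kraft sum = 0.046875. Satisfied.


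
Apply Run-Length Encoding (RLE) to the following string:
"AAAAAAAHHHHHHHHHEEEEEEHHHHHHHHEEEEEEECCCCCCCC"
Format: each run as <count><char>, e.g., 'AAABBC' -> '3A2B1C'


Scanning runs left to right:
  i=0: run of 'A' x 7 -> '7A'
  i=7: run of 'H' x 9 -> '9H'
  i=16: run of 'E' x 6 -> '6E'
  i=22: run of 'H' x 8 -> '8H'
  i=30: run of 'E' x 7 -> '7E'
  i=37: run of 'C' x 8 -> '8C'

RLE = 7A9H6E8H7E8C


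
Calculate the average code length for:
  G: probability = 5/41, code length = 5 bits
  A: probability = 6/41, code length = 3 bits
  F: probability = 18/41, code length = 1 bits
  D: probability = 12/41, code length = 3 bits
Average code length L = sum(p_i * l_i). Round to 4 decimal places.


Weighted contributions p_i * l_i:
  G: (5/41) * 5 = 25/41
  A: (6/41) * 3 = 18/41
  F: (18/41) * 1 = 18/41
  D: (12/41) * 3 = 36/41
Sum = (25 + 18 + 18 + 36)/41 = 97/41

L = 97/41 = 2.3659 bits/symbol


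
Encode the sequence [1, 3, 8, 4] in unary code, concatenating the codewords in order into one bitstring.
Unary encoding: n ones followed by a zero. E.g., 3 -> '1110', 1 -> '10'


Encode each number as n ones followed by a terminating 0:
  1 -> 10 (2 bits)
  3 -> 1110 (4 bits)
  8 -> 111111110 (9 bits)
  4 -> 11110 (5 bits)
Total length = 2 + 4 + 9 + 5 = 20 bits.

Unary([1, 3, 8, 4]) = 10111011111111011110 (20 bits)


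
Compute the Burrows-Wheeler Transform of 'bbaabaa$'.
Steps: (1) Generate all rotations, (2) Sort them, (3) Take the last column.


Rotations (sorted):
  0: $bbaabaa -> last char: a
  1: a$bbaaba -> last char: a
  2: aa$bbaab -> last char: b
  3: aabaa$bb -> last char: b
  4: abaa$bba -> last char: a
  5: baa$bbaa -> last char: a
  6: baabaa$b -> last char: b
  7: bbaabaa$ -> last char: $


BWT = aabbaab$


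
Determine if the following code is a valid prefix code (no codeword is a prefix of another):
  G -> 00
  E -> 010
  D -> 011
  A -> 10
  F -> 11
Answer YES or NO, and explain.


Checking each pair (does one codeword prefix another?):
  G='00' vs E='010': no prefix
  G='00' vs D='011': no prefix
  G='00' vs A='10': no prefix
  G='00' vs F='11': no prefix
  E='010' vs G='00': no prefix
  E='010' vs D='011': no prefix
  E='010' vs A='10': no prefix
  E='010' vs F='11': no prefix
  D='011' vs G='00': no prefix
  D='011' vs E='010': no prefix
  D='011' vs A='10': no prefix
  D='011' vs F='11': no prefix
  A='10' vs G='00': no prefix
  A='10' vs E='010': no prefix
  A='10' vs D='011': no prefix
  A='10' vs F='11': no prefix
  F='11' vs G='00': no prefix
  F='11' vs E='010': no prefix
  F='11' vs D='011': no prefix
  F='11' vs A='10': no prefix
No violation found over all pairs.

YES -- this is a valid prefix code. No codeword is a prefix of any other codeword.


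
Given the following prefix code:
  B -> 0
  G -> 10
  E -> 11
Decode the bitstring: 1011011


Decoding step by step:
Bits 10 -> G
Bits 11 -> E
Bits 0 -> B
Bits 11 -> E


Decoded message: GEBE


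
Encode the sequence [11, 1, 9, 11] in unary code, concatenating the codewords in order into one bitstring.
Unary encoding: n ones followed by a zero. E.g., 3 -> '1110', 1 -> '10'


Encode each number as n ones followed by a terminating 0:
  11 -> 111111111110 (12 bits)
  1 -> 10 (2 bits)
  9 -> 1111111110 (10 bits)
  11 -> 111111111110 (12 bits)
Total length = 12 + 2 + 10 + 12 = 36 bits.

Unary([11, 1, 9, 11]) = 111111111110101111111110111111111110 (36 bits)


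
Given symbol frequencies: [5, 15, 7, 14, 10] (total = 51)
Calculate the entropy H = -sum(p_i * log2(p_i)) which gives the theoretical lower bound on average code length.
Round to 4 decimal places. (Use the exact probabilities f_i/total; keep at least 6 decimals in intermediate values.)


Per-symbol terms -p_i * log2(p_i) with p_i = f_i/51:
  p = 5/51 = 0.098039: log2(p) = -3.350497, -p*log2(p) = 0.328480
  p = 15/51 = 0.294118: log2(p) = -1.765535, -p*log2(p) = 0.519275
  p = 7/51 = 0.137255: log2(p) = -2.865070, -p*log2(p) = 0.393245
  p = 14/51 = 0.274510: log2(p) = -1.865070, -p*log2(p) = 0.511980
  p = 10/51 = 0.196078: log2(p) = -2.350497, -p*log2(p) = 0.460882
H = 0.328480 + 0.519275 + 0.393245 + 0.511980 + 0.460882 = 2.213862

H = 2.2139 bits/symbol


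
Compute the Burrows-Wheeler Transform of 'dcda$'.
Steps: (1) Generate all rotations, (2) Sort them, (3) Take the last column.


Rotations (sorted):
  0: $dcda -> last char: a
  1: a$dcd -> last char: d
  2: cda$d -> last char: d
  3: da$dc -> last char: c
  4: dcda$ -> last char: $


BWT = addc$


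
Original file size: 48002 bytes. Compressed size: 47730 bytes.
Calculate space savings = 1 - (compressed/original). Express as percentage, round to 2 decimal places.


ratio = compressed/original = 47730/48002 = 0.994334
savings = 1 - ratio = 1 - 0.994334 = 0.005666
as a percentage: 0.005666 * 100 = 0.57%

Space savings = 1 - 47730/48002 = 0.57%


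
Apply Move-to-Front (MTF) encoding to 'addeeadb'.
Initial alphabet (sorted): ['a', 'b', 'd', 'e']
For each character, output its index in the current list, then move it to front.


MTF encoding:
'a': index 0 in ['a', 'b', 'd', 'e'] -> ['a', 'b', 'd', 'e']
'd': index 2 in ['a', 'b', 'd', 'e'] -> ['d', 'a', 'b', 'e']
'd': index 0 in ['d', 'a', 'b', 'e'] -> ['d', 'a', 'b', 'e']
'e': index 3 in ['d', 'a', 'b', 'e'] -> ['e', 'd', 'a', 'b']
'e': index 0 in ['e', 'd', 'a', 'b'] -> ['e', 'd', 'a', 'b']
'a': index 2 in ['e', 'd', 'a', 'b'] -> ['a', 'e', 'd', 'b']
'd': index 2 in ['a', 'e', 'd', 'b'] -> ['d', 'a', 'e', 'b']
'b': index 3 in ['d', 'a', 'e', 'b'] -> ['b', 'd', 'a', 'e']


Output: [0, 2, 0, 3, 0, 2, 2, 3]


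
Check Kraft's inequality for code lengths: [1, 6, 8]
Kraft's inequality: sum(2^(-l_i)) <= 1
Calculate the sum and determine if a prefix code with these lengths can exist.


Sum = 2^(-1) + 2^(-6) + 2^(-8)
    = 0.5 + 0.015625 + 0.00390625
    = 133/256 = 0.51953125
Since 0.51953125 <= 1, Kraft's inequality IS satisfied.
A prefix code with these lengths CAN exist.

Kraft sum = 0.51953125. Satisfied.


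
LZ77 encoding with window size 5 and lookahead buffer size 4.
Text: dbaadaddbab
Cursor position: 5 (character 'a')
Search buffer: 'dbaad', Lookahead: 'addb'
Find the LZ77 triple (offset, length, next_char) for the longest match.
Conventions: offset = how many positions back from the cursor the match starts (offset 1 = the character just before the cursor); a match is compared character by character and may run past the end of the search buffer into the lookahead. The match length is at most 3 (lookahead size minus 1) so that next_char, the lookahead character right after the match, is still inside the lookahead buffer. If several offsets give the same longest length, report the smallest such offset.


Try each offset into the search buffer:
  offset=1 (pos 4, char 'd'): match length 0
  offset=2 (pos 3, char 'a'): match length 2
  offset=3 (pos 2, char 'a'): match length 1
  offset=4 (pos 1, char 'b'): match length 0
  offset=5 (pos 0, char 'd'): match length 0
Longest match has length 2 at offset 2.
next_char = character at position 5 + 2 = 7 -> 'd'

Best match: offset=2, length=2 (matching 'ad' starting at position 3)
LZ77 triple: (2, 2, 'd')


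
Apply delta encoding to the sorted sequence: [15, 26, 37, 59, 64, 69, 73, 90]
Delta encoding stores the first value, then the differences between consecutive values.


First value: 15
Deltas:
  26 - 15 = 11
  37 - 26 = 11
  59 - 37 = 22
  64 - 59 = 5
  69 - 64 = 5
  73 - 69 = 4
  90 - 73 = 17


Delta encoded: [15, 11, 11, 22, 5, 5, 4, 17]


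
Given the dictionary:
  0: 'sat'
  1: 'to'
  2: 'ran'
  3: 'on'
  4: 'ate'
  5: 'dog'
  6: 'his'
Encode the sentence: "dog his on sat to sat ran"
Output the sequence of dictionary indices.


Look up each word in the dictionary:
  'dog' -> 5
  'his' -> 6
  'on' -> 3
  'sat' -> 0
  'to' -> 1
  'sat' -> 0
  'ran' -> 2

Encoded: [5, 6, 3, 0, 1, 0, 2]


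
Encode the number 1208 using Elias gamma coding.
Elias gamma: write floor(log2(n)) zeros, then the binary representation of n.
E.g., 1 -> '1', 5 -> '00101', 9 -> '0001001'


num_bits = floor(log2(1208)) + 1 = 11
leading_zeros = num_bits - 1 = 10
binary(1208) = 10010111000

Elias gamma(1208) = '0000000000' + '10010111000' = 000000000010010111000 (21 bits)


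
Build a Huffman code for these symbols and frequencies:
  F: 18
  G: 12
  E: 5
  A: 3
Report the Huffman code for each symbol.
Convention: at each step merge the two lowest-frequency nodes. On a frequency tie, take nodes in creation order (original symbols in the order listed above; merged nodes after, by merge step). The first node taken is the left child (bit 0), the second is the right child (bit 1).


Huffman tree construction:
Step 1: Merge A(3) + E(5) = 8
Step 2: Merge (A+E)(8) + G(12) = 20
Step 3: Merge F(18) + ((A+E)+G)(20) = 38
Read each symbol's code off the tree from the root (left child = 0, right child = 1).

Codes:
  F: 0 (length 1)
  G: 11 (length 2)
  E: 101 (length 3)
  A: 100 (length 3)
Average code length: 66/38 = 1.7368 bits/symbol


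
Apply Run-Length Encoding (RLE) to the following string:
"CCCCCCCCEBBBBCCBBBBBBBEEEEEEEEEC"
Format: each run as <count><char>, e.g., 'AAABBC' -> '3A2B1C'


Scanning runs left to right:
  i=0: run of 'C' x 8 -> '8C'
  i=8: run of 'E' x 1 -> '1E'
  i=9: run of 'B' x 4 -> '4B'
  i=13: run of 'C' x 2 -> '2C'
  i=15: run of 'B' x 7 -> '7B'
  i=22: run of 'E' x 9 -> '9E'
  i=31: run of 'C' x 1 -> '1C'

RLE = 8C1E4B2C7B9E1C


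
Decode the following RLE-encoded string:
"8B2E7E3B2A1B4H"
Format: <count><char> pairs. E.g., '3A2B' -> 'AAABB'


Expanding each <count><char> pair:
  8B -> 'BBBBBBBB'
  2E -> 'EE'
  7E -> 'EEEEEEE'
  3B -> 'BBB'
  2A -> 'AA'
  1B -> 'B'
  4H -> 'HHHH'

Decoded = BBBBBBBBEEEEEEEEEBBBAABHHHH


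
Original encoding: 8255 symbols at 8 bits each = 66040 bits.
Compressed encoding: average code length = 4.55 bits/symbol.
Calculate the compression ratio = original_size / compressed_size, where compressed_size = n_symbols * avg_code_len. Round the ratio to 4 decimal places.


original_size = n_symbols * orig_bits = 8255 * 8 = 66040 bits
compressed_size = n_symbols * avg_code_len = 8255 * 4.55 = 37560.25 bits
ratio = original_size / compressed_size = 66040 / 37560.25 = 1.7582

Compression ratio = 1.7582


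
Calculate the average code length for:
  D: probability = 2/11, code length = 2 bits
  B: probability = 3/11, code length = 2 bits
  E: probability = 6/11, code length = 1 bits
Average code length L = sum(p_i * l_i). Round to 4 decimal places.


Weighted contributions p_i * l_i:
  D: (2/11) * 2 = 4/11
  B: (3/11) * 2 = 6/11
  E: (6/11) * 1 = 6/11
Sum = (4 + 6 + 6)/11 = 16/11

L = 16/11 = 1.4545 bits/symbol


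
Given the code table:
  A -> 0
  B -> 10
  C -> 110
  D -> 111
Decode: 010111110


Decoding:
0 -> A
10 -> B
111 -> D
110 -> C


Result: ABDC


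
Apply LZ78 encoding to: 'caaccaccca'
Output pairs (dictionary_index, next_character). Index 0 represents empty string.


LZ78 encoding steps:
Dictionary: {0: ''}
Step 1: w='' (idx 0), next='c' -> output (0, 'c'), add 'c' as idx 1
Step 2: w='' (idx 0), next='a' -> output (0, 'a'), add 'a' as idx 2
Step 3: w='a' (idx 2), next='c' -> output (2, 'c'), add 'ac' as idx 3
Step 4: w='c' (idx 1), next='a' -> output (1, 'a'), add 'ca' as idx 4
Step 5: w='c' (idx 1), next='c' -> output (1, 'c'), add 'cc' as idx 5
Step 6: w='ca' (idx 4), end of input -> output (4, '')


Encoded: [(0, 'c'), (0, 'a'), (2, 'c'), (1, 'a'), (1, 'c'), (4, '')]


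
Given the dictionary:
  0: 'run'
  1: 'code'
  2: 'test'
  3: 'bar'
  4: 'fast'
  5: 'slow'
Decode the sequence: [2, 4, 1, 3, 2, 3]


Look up each index in the dictionary:
  2 -> 'test'
  4 -> 'fast'
  1 -> 'code'
  3 -> 'bar'
  2 -> 'test'
  3 -> 'bar'

Decoded: "test fast code bar test bar"


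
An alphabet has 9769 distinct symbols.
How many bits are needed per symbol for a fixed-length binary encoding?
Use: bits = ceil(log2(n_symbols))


log2(9769) = 13.254
Bracket: 2^13 = 8192 < 9769 <= 2^14 = 16384
So ceil(log2(9769)) = 14

bits = ceil(log2(9769)) = ceil(13.254) = 14 bits


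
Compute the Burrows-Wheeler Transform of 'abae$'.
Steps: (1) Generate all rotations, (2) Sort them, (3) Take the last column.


Rotations (sorted):
  0: $abae -> last char: e
  1: abae$ -> last char: $
  2: ae$ab -> last char: b
  3: bae$a -> last char: a
  4: e$aba -> last char: a


BWT = e$baa


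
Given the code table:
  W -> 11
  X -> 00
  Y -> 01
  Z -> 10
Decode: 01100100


Decoding:
01 -> Y
10 -> Z
01 -> Y
00 -> X


Result: YZYX


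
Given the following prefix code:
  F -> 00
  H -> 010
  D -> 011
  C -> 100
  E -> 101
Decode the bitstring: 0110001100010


Decoding step by step:
Bits 011 -> D
Bits 00 -> F
Bits 011 -> D
Bits 00 -> F
Bits 010 -> H


Decoded message: DFDFH


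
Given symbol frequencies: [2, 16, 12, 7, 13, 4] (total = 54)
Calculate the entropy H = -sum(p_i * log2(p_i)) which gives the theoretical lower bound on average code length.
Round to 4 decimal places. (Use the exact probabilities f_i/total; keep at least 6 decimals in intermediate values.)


Per-symbol terms -p_i * log2(p_i) with p_i = f_i/54:
  p = 2/54 = 0.037037: log2(p) = -4.754888, -p*log2(p) = 0.176107
  p = 16/54 = 0.296296: log2(p) = -1.754888, -p*log2(p) = 0.519967
  p = 12/54 = 0.222222: log2(p) = -2.169925, -p*log2(p) = 0.482206
  p = 7/54 = 0.129630: log2(p) = -2.947533, -p*log2(p) = 0.382088
  p = 13/54 = 0.240741: log2(p) = -2.054448, -p*log2(p) = 0.494589
  p = 4/54 = 0.074074: log2(p) = -3.754888, -p*log2(p) = 0.278140
H = 0.176107 + 0.519967 + 0.482206 + 0.382088 + 0.494589 + 0.278140 = 2.333097

H = 2.3331 bits/symbol


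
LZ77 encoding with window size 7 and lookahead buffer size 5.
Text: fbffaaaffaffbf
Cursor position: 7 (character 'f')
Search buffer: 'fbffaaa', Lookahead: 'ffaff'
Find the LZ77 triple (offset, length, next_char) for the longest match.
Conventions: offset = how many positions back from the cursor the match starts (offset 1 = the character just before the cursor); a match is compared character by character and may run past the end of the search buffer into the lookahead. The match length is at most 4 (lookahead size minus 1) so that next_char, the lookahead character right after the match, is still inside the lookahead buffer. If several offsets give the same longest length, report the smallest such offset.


Try each offset into the search buffer:
  offset=1 (pos 6, char 'a'): match length 0
  offset=2 (pos 5, char 'a'): match length 0
  offset=3 (pos 4, char 'a'): match length 0
  offset=4 (pos 3, char 'f'): match length 1
  offset=5 (pos 2, char 'f'): match length 3
  offset=6 (pos 1, char 'b'): match length 0
  offset=7 (pos 0, char 'f'): match length 1
Longest match has length 3 at offset 5.
next_char = character at position 7 + 3 = 10 -> 'f'

Best match: offset=5, length=3 (matching 'ffa' starting at position 2)
LZ77 triple: (5, 3, 'f')


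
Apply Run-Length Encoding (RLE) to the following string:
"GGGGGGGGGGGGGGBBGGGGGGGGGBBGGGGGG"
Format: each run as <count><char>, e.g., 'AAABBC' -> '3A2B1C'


Scanning runs left to right:
  i=0: run of 'G' x 14 -> '14G'
  i=14: run of 'B' x 2 -> '2B'
  i=16: run of 'G' x 9 -> '9G'
  i=25: run of 'B' x 2 -> '2B'
  i=27: run of 'G' x 6 -> '6G'

RLE = 14G2B9G2B6G


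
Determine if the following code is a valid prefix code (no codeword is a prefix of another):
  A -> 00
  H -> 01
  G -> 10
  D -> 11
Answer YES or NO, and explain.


Checking each pair (does one codeword prefix another?):
  A='00' vs H='01': no prefix
  A='00' vs G='10': no prefix
  A='00' vs D='11': no prefix
  H='01' vs A='00': no prefix
  H='01' vs G='10': no prefix
  H='01' vs D='11': no prefix
  G='10' vs A='00': no prefix
  G='10' vs H='01': no prefix
  G='10' vs D='11': no prefix
  D='11' vs A='00': no prefix
  D='11' vs H='01': no prefix
  D='11' vs G='10': no prefix
No violation found over all pairs.

YES -- this is a valid prefix code. No codeword is a prefix of any other codeword.


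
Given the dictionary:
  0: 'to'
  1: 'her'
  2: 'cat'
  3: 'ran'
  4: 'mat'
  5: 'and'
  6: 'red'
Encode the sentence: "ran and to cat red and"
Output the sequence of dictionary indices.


Look up each word in the dictionary:
  'ran' -> 3
  'and' -> 5
  'to' -> 0
  'cat' -> 2
  'red' -> 6
  'and' -> 5

Encoded: [3, 5, 0, 2, 6, 5]


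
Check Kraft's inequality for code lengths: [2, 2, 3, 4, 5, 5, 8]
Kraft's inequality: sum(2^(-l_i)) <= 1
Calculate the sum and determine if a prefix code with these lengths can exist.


Sum = 2^(-2) + 2^(-2) + 2^(-3) + 2^(-4) + 2^(-5) + 2^(-5) + 2^(-8)
    = 0.25 + 0.25 + 0.125 + 0.0625 + 0.03125 + 0.03125 + 0.00390625
    = 193/256 = 0.75390625
Since 0.75390625 <= 1, Kraft's inequality IS satisfied.
A prefix code with these lengths CAN exist.

Kraft sum = 0.75390625. Satisfied.


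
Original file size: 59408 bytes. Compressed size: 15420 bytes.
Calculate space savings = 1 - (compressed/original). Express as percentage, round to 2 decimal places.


ratio = compressed/original = 15420/59408 = 0.259561
savings = 1 - ratio = 1 - 0.259561 = 0.740439
as a percentage: 0.740439 * 100 = 74.04%

Space savings = 1 - 15420/59408 = 74.04%


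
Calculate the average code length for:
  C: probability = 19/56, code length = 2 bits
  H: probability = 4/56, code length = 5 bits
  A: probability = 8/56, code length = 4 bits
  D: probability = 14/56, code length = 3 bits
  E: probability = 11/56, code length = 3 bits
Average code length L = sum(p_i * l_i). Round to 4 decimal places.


Weighted contributions p_i * l_i:
  C: (19/56) * 2 = 38/56
  H: (4/56) * 5 = 20/56
  A: (8/56) * 4 = 32/56
  D: (14/56) * 3 = 42/56
  E: (11/56) * 3 = 33/56
Sum = (38 + 20 + 32 + 42 + 33)/56 = 165/56

L = 165/56 = 2.9464 bits/symbol


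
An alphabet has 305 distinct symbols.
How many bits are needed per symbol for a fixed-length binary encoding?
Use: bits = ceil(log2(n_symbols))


log2(305) = 8.2527
Bracket: 2^8 = 256 < 305 <= 2^9 = 512
So ceil(log2(305)) = 9

bits = ceil(log2(305)) = ceil(8.2527) = 9 bits


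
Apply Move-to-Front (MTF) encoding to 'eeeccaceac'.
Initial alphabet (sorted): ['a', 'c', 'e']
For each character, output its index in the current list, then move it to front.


MTF encoding:
'e': index 2 in ['a', 'c', 'e'] -> ['e', 'a', 'c']
'e': index 0 in ['e', 'a', 'c'] -> ['e', 'a', 'c']
'e': index 0 in ['e', 'a', 'c'] -> ['e', 'a', 'c']
'c': index 2 in ['e', 'a', 'c'] -> ['c', 'e', 'a']
'c': index 0 in ['c', 'e', 'a'] -> ['c', 'e', 'a']
'a': index 2 in ['c', 'e', 'a'] -> ['a', 'c', 'e']
'c': index 1 in ['a', 'c', 'e'] -> ['c', 'a', 'e']
'e': index 2 in ['c', 'a', 'e'] -> ['e', 'c', 'a']
'a': index 2 in ['e', 'c', 'a'] -> ['a', 'e', 'c']
'c': index 2 in ['a', 'e', 'c'] -> ['c', 'a', 'e']


Output: [2, 0, 0, 2, 0, 2, 1, 2, 2, 2]


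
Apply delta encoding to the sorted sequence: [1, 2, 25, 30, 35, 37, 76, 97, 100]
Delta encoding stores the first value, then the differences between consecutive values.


First value: 1
Deltas:
  2 - 1 = 1
  25 - 2 = 23
  30 - 25 = 5
  35 - 30 = 5
  37 - 35 = 2
  76 - 37 = 39
  97 - 76 = 21
  100 - 97 = 3


Delta encoded: [1, 1, 23, 5, 5, 2, 39, 21, 3]


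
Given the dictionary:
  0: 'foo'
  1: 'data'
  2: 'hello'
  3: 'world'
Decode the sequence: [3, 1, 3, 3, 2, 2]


Look up each index in the dictionary:
  3 -> 'world'
  1 -> 'data'
  3 -> 'world'
  3 -> 'world'
  2 -> 'hello'
  2 -> 'hello'

Decoded: "world data world world hello hello"


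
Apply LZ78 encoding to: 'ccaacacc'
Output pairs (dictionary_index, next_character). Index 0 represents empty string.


LZ78 encoding steps:
Dictionary: {0: ''}
Step 1: w='' (idx 0), next='c' -> output (0, 'c'), add 'c' as idx 1
Step 2: w='c' (idx 1), next='a' -> output (1, 'a'), add 'ca' as idx 2
Step 3: w='' (idx 0), next='a' -> output (0, 'a'), add 'a' as idx 3
Step 4: w='ca' (idx 2), next='c' -> output (2, 'c'), add 'cac' as idx 4
Step 5: w='c' (idx 1), end of input -> output (1, '')


Encoded: [(0, 'c'), (1, 'a'), (0, 'a'), (2, 'c'), (1, '')]


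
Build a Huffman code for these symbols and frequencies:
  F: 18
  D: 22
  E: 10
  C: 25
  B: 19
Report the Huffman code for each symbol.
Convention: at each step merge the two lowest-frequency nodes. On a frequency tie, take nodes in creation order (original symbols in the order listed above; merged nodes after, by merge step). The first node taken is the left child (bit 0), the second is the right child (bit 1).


Huffman tree construction:
Step 1: Merge E(10) + F(18) = 28
Step 2: Merge B(19) + D(22) = 41
Step 3: Merge C(25) + (E+F)(28) = 53
Step 4: Merge (B+D)(41) + (C+(E+F))(53) = 94
Read each symbol's code off the tree from the root (left child = 0, right child = 1).

Codes:
  F: 111 (length 3)
  D: 01 (length 2)
  E: 110 (length 3)
  C: 10 (length 2)
  B: 00 (length 2)
Average code length: 216/94 = 2.2979 bits/symbol


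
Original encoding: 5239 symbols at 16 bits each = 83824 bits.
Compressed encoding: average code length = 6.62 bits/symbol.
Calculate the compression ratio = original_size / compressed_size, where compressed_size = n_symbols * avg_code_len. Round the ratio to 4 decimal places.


original_size = n_symbols * orig_bits = 5239 * 16 = 83824 bits
compressed_size = n_symbols * avg_code_len = 5239 * 6.62 = 34682.18 bits
ratio = original_size / compressed_size = 83824 / 34682.18 = 2.4169

Compression ratio = 2.4169


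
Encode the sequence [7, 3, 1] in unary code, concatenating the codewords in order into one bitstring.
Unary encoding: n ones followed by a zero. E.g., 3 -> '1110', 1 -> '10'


Encode each number as n ones followed by a terminating 0:
  7 -> 11111110 (8 bits)
  3 -> 1110 (4 bits)
  1 -> 10 (2 bits)
Total length = 8 + 4 + 2 = 14 bits.

Unary([7, 3, 1]) = 11111110111010 (14 bits)


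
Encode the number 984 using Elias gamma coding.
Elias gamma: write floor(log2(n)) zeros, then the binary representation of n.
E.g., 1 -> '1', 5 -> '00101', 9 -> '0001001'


num_bits = floor(log2(984)) + 1 = 10
leading_zeros = num_bits - 1 = 9
binary(984) = 1111011000

Elias gamma(984) = '000000000' + '1111011000' = 0000000001111011000 (19 bits)


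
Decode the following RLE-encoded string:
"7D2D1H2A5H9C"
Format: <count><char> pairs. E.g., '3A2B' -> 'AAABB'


Expanding each <count><char> pair:
  7D -> 'DDDDDDD'
  2D -> 'DD'
  1H -> 'H'
  2A -> 'AA'
  5H -> 'HHHHH'
  9C -> 'CCCCCCCCC'

Decoded = DDDDDDDDDHAAHHHHHCCCCCCCCC


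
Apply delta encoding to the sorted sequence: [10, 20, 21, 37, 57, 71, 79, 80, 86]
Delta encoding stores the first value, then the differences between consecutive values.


First value: 10
Deltas:
  20 - 10 = 10
  21 - 20 = 1
  37 - 21 = 16
  57 - 37 = 20
  71 - 57 = 14
  79 - 71 = 8
  80 - 79 = 1
  86 - 80 = 6


Delta encoded: [10, 10, 1, 16, 20, 14, 8, 1, 6]


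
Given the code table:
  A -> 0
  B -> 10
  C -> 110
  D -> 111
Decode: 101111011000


Decoding:
10 -> B
111 -> D
10 -> B
110 -> C
0 -> A
0 -> A


Result: BDBCAA


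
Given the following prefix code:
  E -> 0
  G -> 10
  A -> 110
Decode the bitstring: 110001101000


Decoding step by step:
Bits 110 -> A
Bits 0 -> E
Bits 0 -> E
Bits 110 -> A
Bits 10 -> G
Bits 0 -> E
Bits 0 -> E


Decoded message: AEEAGEE


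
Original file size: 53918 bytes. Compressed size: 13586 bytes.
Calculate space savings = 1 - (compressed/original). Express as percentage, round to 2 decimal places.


ratio = compressed/original = 13586/53918 = 0.251975
savings = 1 - ratio = 1 - 0.251975 = 0.748025
as a percentage: 0.748025 * 100 = 74.8%

Space savings = 1 - 13586/53918 = 74.8%


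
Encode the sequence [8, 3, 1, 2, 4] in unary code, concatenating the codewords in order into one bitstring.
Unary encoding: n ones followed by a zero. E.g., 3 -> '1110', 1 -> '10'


Encode each number as n ones followed by a terminating 0:
  8 -> 111111110 (9 bits)
  3 -> 1110 (4 bits)
  1 -> 10 (2 bits)
  2 -> 110 (3 bits)
  4 -> 11110 (5 bits)
Total length = 9 + 4 + 2 + 3 + 5 = 23 bits.

Unary([8, 3, 1, 2, 4]) = 11111111011101011011110 (23 bits)


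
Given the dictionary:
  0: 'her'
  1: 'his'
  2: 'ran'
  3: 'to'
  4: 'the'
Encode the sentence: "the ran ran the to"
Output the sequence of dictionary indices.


Look up each word in the dictionary:
  'the' -> 4
  'ran' -> 2
  'ran' -> 2
  'the' -> 4
  'to' -> 3

Encoded: [4, 2, 2, 4, 3]
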